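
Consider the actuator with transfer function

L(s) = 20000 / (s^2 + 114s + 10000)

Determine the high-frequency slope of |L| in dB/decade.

-40 dB/decade

Each pole contributes −20 dB/decade at high frequency; each zero contributes +20 dB/decade.
Net: 0 zero(s) − 2 pole(s) → -40 dB/decade.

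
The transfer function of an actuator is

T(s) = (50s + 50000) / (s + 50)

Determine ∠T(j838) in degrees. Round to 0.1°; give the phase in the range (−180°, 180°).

Substitute s = j838:
Numerator: 50(j838) + 50000 = 50000 + j41900
Denominator: (j838) + 50 = 50 + j838
|N| = √(50000² + 41900²) ≈ 65235, ∠N ≈ 39.96°
|D| = √(50² + 838²) ≈ 839.49, ∠D ≈ 86.59°
∠T = 39.96° − 86.59° = -46.63°

-46.6°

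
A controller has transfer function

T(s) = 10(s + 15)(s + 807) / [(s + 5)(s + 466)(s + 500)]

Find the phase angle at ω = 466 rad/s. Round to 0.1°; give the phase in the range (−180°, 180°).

At s = jω = j466:
zero (s+15): 15 + j466 → |·| = √(15²+466²) = √217381 ≈ 466.24, ∠ = arctan(466/15) ≈ 88.16°
zero (s+807): 807 + j466 → |·| = √(807²+466²) = √868405 ≈ 931.88, ∠ = arctan(466/807) ≈ 30.00°
pole (s+5): 5 + j466 → |·| = √(5²+466²) = √217181 ≈ 466.03, ∠ = arctan(466/5) ≈ 89.39°
pole (s+466): 466 + j466 → |·| = √(466²+466²) = √434312 ≈ 659.02, ∠ = arctan(466/466) ≈ 45.00°
pole (s+500): 500 + j466 → |·| = √(500²+466²) = √467156 ≈ 683.49, ∠ = arctan(466/500) ≈ 42.98°
∠T = 118.16° − 177.37° = -59.21°

-59.2°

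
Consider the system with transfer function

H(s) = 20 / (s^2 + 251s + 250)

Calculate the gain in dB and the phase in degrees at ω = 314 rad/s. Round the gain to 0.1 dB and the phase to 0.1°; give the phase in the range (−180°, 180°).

Substitute s = j314:
Numerator: 20 = 20 + j0
Denominator: (j314)^2 + 251(j314) + 250 = -98346 + j78814
|N| = √(20² + 0²) ≈ 20, ∠N ≈ 0.00°
|D| = √(98346² + 78814²) ≈ 1.2603e+05, ∠D ≈ 141.29°
|H| = 20 / 1.2603e+05 ≈ 0.00015869
Gain = 20 log₁₀(0.00015869) ≈ -75.99 dB
∠H = 0.00° − 141.29° = -141.29°

-76.0 dB, -141.3°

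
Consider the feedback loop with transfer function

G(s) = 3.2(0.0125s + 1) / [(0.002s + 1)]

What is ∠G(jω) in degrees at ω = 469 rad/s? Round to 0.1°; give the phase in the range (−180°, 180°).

At ω = 469 rad/s:
zero (1 + j469·0.0125) = 1 + j5.8625 → |·| ≈ 5.9472, ∠ ≈ 80.32°
pole (1 + j469·0.002) = 1 + j0.938 → |·| ≈ 1.3711, ∠ ≈ 43.17°
∠G = (80.32°) − (43.17°) = 37.15°

37.2°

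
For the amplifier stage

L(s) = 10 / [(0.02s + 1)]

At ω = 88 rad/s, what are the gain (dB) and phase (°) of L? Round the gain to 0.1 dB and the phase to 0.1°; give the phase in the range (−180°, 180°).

At ω = 88 rad/s:
pole (1 + j88·0.02) = 1 + j1.76 → |·| ≈ 2.0243, ∠ ≈ 60.40°
|L| = 10 · 1 / (2.0243) ≈ 4.94
Gain = 20 log₁₀(4.94) ≈ 13.87 dB
∠L = (0°) − (60.40°) = -60.40°

13.9 dB, -60.4°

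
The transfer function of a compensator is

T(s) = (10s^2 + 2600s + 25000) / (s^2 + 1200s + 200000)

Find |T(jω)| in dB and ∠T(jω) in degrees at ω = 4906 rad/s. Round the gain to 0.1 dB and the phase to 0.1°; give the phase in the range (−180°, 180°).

19.8 dB, 10.8°

Substitute s = j4906:
Numerator: 10(j4906)^2 + 2600(j4906) + 25000 = -240663360 + j12755600
Denominator: (j4906)^2 + 1200(j4906) + 200000 = -23868836 + j5887200
|N| = √(240663360² + 12755600²) ≈ 2.41e+08, ∠N ≈ 176.97°
|D| = √(23868836² + 5887200²) ≈ 2.4584e+07, ∠D ≈ 166.14°
|T| = 2.41e+08 / 2.4584e+07 ≈ 9.8031
Gain = 20 log₁₀(9.8031) ≈ 19.83 dB
∠T = 176.97° − 166.14° = 10.83°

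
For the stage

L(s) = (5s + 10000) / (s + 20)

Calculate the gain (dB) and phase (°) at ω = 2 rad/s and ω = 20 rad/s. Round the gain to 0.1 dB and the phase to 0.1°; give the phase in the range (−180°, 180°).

Substitute s = j2:
Numerator: 5(j2) + 10000 = 10000 + j10
Denominator: (j2) + 20 = 20 + j2
|N| = √(10000² + 10²) ≈ 10000, ∠N ≈ 0.06°
|D| = √(20² + 2²) ≈ 20.1, ∠D ≈ 5.71°
|L| = 10000 / 20.1 ≈ 497.51
Gain = 20 log₁₀(497.51) ≈ 53.94 dB
∠L = 0.06° − 5.71° = -5.65°

Substitute s = j20:
Numerator: 5(j20) + 10000 = 10000 + j100
Denominator: (j20) + 20 = 20 + j20
|N| = √(10000² + 100²) ≈ 10000, ∠N ≈ 0.57°
|D| = √(20² + 20²) ≈ 28.284, ∠D ≈ 45.00°
|L| = 10000 / 28.284 ≈ 353.56
Gain = 20 log₁₀(353.56) ≈ 50.97 dB
∠L = 0.57° − 45.00° = -44.43°

ω = 2: 53.9 dB, -5.7°; ω = 20: 51.0 dB, -44.4°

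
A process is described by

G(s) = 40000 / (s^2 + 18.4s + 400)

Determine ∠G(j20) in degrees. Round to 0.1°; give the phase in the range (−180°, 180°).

At s = jω = j20:
quadratic: (j20)² + 18.4·j20 + 400 = 0 + j368 → |·| ≈ 368, ∠ ≈ 90.00°
∠G = 0.00° − 90.00° = -90.00°

-90.0°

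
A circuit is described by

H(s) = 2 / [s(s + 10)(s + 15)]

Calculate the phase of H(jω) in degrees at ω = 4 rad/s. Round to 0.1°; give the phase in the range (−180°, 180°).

At s = jω = j4:
pole (s+10): 10 + j4 → |·| = √(10²+4²) = √116 ≈ 10.77, ∠ = arctan(4/10) ≈ 21.80°
pole (s+15): 15 + j4 → |·| = √(15²+4²) = √241 ≈ 15.524, ∠ = arctan(4/15) ≈ 14.93°
pole at origin: |s| = 4, ∠ = 90.00° (in denominator)
∠H = 0.00° − 126.73° = -126.73°

-126.7°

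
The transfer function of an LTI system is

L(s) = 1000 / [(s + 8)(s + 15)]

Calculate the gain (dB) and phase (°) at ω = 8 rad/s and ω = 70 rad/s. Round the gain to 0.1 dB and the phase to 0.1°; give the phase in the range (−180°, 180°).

At s = jω = j8:
pole (s+8): 8 + j8 → |·| = √(8²+8²) = √128 ≈ 11.314, ∠ = arctan(8/8) ≈ 45.00°
pole (s+15): 15 + j8 → |·| = √(15²+8²) = √289 ≈ 17, ∠ = arctan(8/15) ≈ 28.07°
|L| = 1000 / 192.34 ≈ 5.1991
Gain = 20 log₁₀(5.1991) ≈ 14.32 dB
∠L = 0.00° − 73.07° = -73.07°

At s = jω = j70:
pole (s+8): 8 + j70 → |·| = √(8²+70²) = √4964 ≈ 70.456, ∠ = arctan(70/8) ≈ 83.48°
pole (s+15): 15 + j70 → |·| = √(15²+70²) = √5125 ≈ 71.589, ∠ = arctan(70/15) ≈ 77.91°
|L| = 1000 / 5043.9 ≈ 0.19826
Gain = 20 log₁₀(0.19826) ≈ -14.06 dB
∠L = 0.00° − 161.39° = -161.39°

ω = 8: 14.3 dB, -73.1°; ω = 70: -14.1 dB, -161.4°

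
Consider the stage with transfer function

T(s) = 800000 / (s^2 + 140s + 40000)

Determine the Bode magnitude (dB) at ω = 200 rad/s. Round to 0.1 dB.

At s = jω = j200:
quadratic: (j200)² + 140·j200 + 40000 = 0 + j28000 → |·| ≈ 28000, ∠ ≈ 90.00°
|T| = 800000 / 28000 ≈ 28.571
Gain = 20 log₁₀(28.571) ≈ 29.12 dB

29.1 dB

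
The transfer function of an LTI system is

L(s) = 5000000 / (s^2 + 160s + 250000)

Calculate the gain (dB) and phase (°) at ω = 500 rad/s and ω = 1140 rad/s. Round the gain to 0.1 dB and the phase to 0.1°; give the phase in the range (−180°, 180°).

At s = jω = j500:
quadratic: (j500)² + 160·j500 + 250000 = 0 + j80000 → |·| ≈ 80000, ∠ ≈ 90.00°
|L| = 5000000 / 80000 ≈ 62.5
Gain = 20 log₁₀(62.5) ≈ 35.92 dB
∠L = 0.00° − 90.00° = -90.00°

At s = jω = j1140:
quadratic: (j1140)² + 160·j1140 + 250000 = -1049600 + j182400 → |·| ≈ 1.0653e+06, ∠ ≈ 170.14°
|L| = 5000000 / 1.0653e+06 ≈ 4.6935
Gain = 20 log₁₀(4.6935) ≈ 13.43 dB
∠L = 0.00° − 170.14° = -170.14°

ω = 500: 35.9 dB, -90.0°; ω = 1140: 13.4 dB, -170.1°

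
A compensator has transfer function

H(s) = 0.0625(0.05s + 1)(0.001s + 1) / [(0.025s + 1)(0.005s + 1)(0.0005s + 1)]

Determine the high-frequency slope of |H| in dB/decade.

Each pole contributes −20 dB/decade at high frequency; each zero contributes +20 dB/decade.
Net: 2 zero(s) − 3 pole(s) → -20 dB/decade.

-20 dB/decade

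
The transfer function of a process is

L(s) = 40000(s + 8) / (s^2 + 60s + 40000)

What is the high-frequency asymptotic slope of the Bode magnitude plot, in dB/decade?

Each pole contributes −20 dB/decade at high frequency; each zero contributes +20 dB/decade.
Net: 1 zero(s) − 2 pole(s) → -20 dB/decade.

-20 dB/decade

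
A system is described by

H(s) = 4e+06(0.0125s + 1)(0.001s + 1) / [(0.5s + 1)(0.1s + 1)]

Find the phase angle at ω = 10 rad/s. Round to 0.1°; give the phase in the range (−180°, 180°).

At ω = 10 rad/s:
zero (1 + j10·0.0125) = 1 + j0.125 → |·| ≈ 1.0078, ∠ ≈ 7.13°
zero (1 + j10·0.001) = 1 + j0.01 → |·| ≈ 1, ∠ ≈ 0.57°
pole (1 + j10·0.5) = 1 + j5 → |·| ≈ 5.099, ∠ ≈ 78.69°
pole (1 + j10·0.1) = 1 + j1 → |·| ≈ 1.4142, ∠ ≈ 45.00°
∠H = (7.13° + 0.57°) − (78.69° + 45.00°) = -115.99°

-116.0°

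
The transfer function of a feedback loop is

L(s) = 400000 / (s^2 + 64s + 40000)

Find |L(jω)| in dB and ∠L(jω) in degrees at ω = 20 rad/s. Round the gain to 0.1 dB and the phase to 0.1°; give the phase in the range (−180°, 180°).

At s = jω = j20:
quadratic: (j20)² + 64·j20 + 40000 = 39600 + j1280 → |·| ≈ 39621, ∠ ≈ 1.85°
|L| = 400000 / 39621 ≈ 10.096
Gain = 20 log₁₀(10.096) ≈ 20.08 dB
∠L = 0.00° − 1.85° = -1.85°

20.1 dB, -1.9°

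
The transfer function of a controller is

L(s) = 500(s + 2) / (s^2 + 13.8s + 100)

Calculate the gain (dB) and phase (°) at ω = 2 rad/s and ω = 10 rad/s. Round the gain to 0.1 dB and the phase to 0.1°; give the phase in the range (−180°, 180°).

ω = 2: 23.0 dB, 29.0°; ω = 10: 31.4 dB, -11.3°

At s = jω = j2:
zero (s+2): 2 + j2 → |·| = √(2²+2²) = √8 ≈ 2.8284, ∠ = arctan(2/2) ≈ 45.00°
quadratic: (j2)² + 13.8·j2 + 100 = 96 + j27.6 → |·| ≈ 99.889, ∠ ≈ 16.04°
|L| = 500 · 2.8284 / 99.889 ≈ 14.158
Gain = 20 log₁₀(14.158) ≈ 23.02 dB
∠L = 45.00° − 16.04° = 28.96°

At s = jω = j10:
zero (s+2): 2 + j10 → |·| = √(2²+10²) = √104 ≈ 10.198, ∠ = arctan(10/2) ≈ 78.69°
quadratic: (j10)² + 13.8·j10 + 100 = 0 + j138 → |·| ≈ 138, ∠ ≈ 90.00°
|L| = 500 · 10.198 / 138 ≈ 36.949
Gain = 20 log₁₀(36.949) ≈ 31.35 dB
∠L = 78.69° − 90.00° = -11.31°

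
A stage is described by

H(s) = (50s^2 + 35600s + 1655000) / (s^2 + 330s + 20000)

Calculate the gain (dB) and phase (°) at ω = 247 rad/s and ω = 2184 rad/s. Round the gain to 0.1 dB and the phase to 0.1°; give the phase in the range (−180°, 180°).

ω = 247: 39.8 dB, -17.7°; ω = 2184: 34.3 dB, -9.5°

Substitute s = j247:
Numerator: 50(j247)^2 + 35600(j247) + 1655000 = -1395450 + j8793200
Denominator: (j247)^2 + 330(j247) + 20000 = -41009 + j81510
|N| = √(1395450² + 8793200²) ≈ 8.9032e+06, ∠N ≈ 99.02°
|D| = √(41009² + 81510²) ≈ 91245, ∠D ≈ 116.71°
|H| = 8.9032e+06 / 91245 ≈ 97.575
Gain = 20 log₁₀(97.575) ≈ 39.79 dB
∠H = 99.02° − 116.71° = -17.69°

Substitute s = j2184:
Numerator: 50(j2184)^2 + 35600(j2184) + 1655000 = -236837800 + j77750400
Denominator: (j2184)^2 + 330(j2184) + 20000 = -4749856 + j720720
|N| = √(236837800² + 77750400²) ≈ 2.4927e+08, ∠N ≈ 161.83°
|D| = √(4749856² + 720720²) ≈ 4.8042e+06, ∠D ≈ 171.37°
|H| = 2.4927e+08 / 4.8042e+06 ≈ 51.886
Gain = 20 log₁₀(51.886) ≈ 34.30 dB
∠H = 161.83° − 171.37° = -9.54°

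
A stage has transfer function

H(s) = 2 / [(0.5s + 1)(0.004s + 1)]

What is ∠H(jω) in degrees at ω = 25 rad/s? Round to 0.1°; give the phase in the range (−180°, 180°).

-91.1°

At ω = 25 rad/s:
pole (1 + j25·0.5) = 1 + j12.5 → |·| ≈ 12.54, ∠ ≈ 85.43°
pole (1 + j25·0.004) = 1 + j0.1 → |·| ≈ 1.005, ∠ ≈ 5.71°
∠H = (0°) − (85.43° + 5.71°) = -91.14°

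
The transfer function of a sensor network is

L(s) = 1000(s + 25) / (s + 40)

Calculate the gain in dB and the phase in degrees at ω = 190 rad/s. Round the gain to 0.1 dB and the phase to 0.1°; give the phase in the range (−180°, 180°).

59.9 dB, 4.4°

At s = jω = j190:
zero (s+25): 25 + j190 → |·| = √(25²+190²) = √36725 ≈ 191.64, ∠ = arctan(190/25) ≈ 82.50°
pole (s+40): 40 + j190 → |·| = √(40²+190²) = √37700 ≈ 194.16, ∠ = arctan(190/40) ≈ 78.11°
|L| = 1000 · 191.64 / 194.16 ≈ 987.02
Gain = 20 log₁₀(987.02) ≈ 59.89 dB
∠L = 82.50° − 78.11° = 4.39°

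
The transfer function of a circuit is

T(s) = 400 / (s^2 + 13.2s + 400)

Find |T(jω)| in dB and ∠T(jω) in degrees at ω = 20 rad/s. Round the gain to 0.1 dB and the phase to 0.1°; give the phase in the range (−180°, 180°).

At s = jω = j20:
quadratic: (j20)² + 13.2·j20 + 400 = 0 + j264 → |·| ≈ 264, ∠ ≈ 90.00°
|T| = 400 / 264 ≈ 1.5152
Gain = 20 log₁₀(1.5152) ≈ 3.61 dB
∠T = 0.00° − 90.00° = -90.00°

3.6 dB, -90.0°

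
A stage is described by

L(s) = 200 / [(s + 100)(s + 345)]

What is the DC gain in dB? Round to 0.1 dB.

-44.7 dB

L(0) = 200 / (100·345) ≈ 0.0057971
20 log₁₀(0.0057971) ≈ -44.74 dB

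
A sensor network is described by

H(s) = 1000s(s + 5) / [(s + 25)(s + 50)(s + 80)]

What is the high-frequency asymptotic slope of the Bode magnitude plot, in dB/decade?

Each pole contributes −20 dB/decade at high frequency; each zero contributes +20 dB/decade.
Net: 2 zero(s) − 3 pole(s) → -20 dB/decade.

-20 dB/decade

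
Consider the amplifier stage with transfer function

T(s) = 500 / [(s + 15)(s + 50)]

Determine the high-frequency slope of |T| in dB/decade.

Each pole contributes −20 dB/decade at high frequency; each zero contributes +20 dB/decade.
Net: 0 zero(s) − 2 pole(s) → -40 dB/decade.

-40 dB/decade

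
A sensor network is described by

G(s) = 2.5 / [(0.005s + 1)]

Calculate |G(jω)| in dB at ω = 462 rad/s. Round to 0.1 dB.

-0.1 dB

At ω = 462 rad/s:
pole (1 + j462·0.005) = 1 + j2.31 → |·| ≈ 2.5172, ∠ ≈ 66.59°
|G| = 2.5 · 1 / (2.5172) ≈ 0.99317
Gain = 20 log₁₀(0.99317) ≈ -0.06 dB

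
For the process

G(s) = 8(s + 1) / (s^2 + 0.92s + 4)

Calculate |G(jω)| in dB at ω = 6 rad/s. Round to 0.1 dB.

At s = jω = j6:
zero (s+1): 1 + j6 → |·| = √(1²+6²) = √37 ≈ 6.0828, ∠ = arctan(6/1) ≈ 80.54°
quadratic: (j6)² + 0.92·j6 + 4 = -32 + j5.52 → |·| ≈ 32.473, ∠ ≈ 170.21°
|G| = 8 · 6.0828 / 32.473 ≈ 1.4985
Gain = 20 log₁₀(1.4985) ≈ 3.51 dB

3.5 dB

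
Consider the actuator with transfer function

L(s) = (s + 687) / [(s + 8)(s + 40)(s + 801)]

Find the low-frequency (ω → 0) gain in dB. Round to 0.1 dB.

L(0) = 1·687 / (8·40·801) ≈ 0.0026802
20 log₁₀(0.0026802) ≈ -51.44 dB

-51.4 dB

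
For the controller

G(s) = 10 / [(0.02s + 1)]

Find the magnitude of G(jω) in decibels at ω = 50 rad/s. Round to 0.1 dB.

17.0 dB

At ω = 50 rad/s:
pole (1 + j50·0.02) = 1 + j1 → |·| ≈ 1.4142, ∠ ≈ 45.00°
|G| = 10 · 1 / (1.4142) ≈ 7.0711
Gain = 20 log₁₀(7.0711) ≈ 16.99 dB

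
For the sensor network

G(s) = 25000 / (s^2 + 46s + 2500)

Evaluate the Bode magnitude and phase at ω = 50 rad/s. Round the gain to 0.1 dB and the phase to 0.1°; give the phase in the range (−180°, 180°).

At s = jω = j50:
quadratic: (j50)² + 46·j50 + 2500 = 0 + j2300 → |·| ≈ 2300, ∠ ≈ 90.00°
|G| = 25000 / 2300 ≈ 10.87
Gain = 20 log₁₀(10.87) ≈ 20.72 dB
∠G = 0.00° − 90.00° = -90.00°

20.7 dB, -90.0°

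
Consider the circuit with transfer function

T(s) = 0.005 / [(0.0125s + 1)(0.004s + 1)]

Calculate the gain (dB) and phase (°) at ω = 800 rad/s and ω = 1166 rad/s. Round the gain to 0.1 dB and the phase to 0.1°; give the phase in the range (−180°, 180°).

ω = 800: -76.6 dB, -156.9°; ω = 1166: -82.9 dB, -164.0°

At ω = 800 rad/s:
pole (1 + j800·0.0125) = 1 + j10 → |·| ≈ 10.05, ∠ ≈ 84.29°
pole (1 + j800·0.004) = 1 + j3.2 → |·| ≈ 3.3526, ∠ ≈ 72.65°
|T| = 0.005 · 1 / (10.05 · 3.3526) ≈ 0.0001484
Gain = 20 log₁₀(0.0001484) ≈ -76.57 dB
∠T = (0°) − (84.29° + 72.65°) = -156.94°

At ω = 1166 rad/s:
pole (1 + j1166·0.0125) = 1 + j14.575 → |·| ≈ 14.609, ∠ ≈ 86.08°
pole (1 + j1166·0.004) = 1 + j4.664 → |·| ≈ 4.77, ∠ ≈ 77.90°
|T| = 0.005 · 1 / (14.609 · 4.77) ≈ 7.1752e-05
Gain = 20 log₁₀(7.1752e-05) ≈ -82.88 dB
∠T = (0°) − (86.08° + 77.90°) = -163.98°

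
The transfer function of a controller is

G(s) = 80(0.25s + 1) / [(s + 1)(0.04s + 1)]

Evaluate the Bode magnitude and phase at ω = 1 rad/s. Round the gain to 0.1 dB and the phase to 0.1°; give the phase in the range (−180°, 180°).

35.3 dB, -33.3°

At ω = 1 rad/s:
zero (1 + j1·0.25) = 1 + j0.25 → |·| ≈ 1.0308, ∠ ≈ 14.04°
pole (1 + j1·1) = 1 + j1 → |·| ≈ 1.4142, ∠ ≈ 45.00°
pole (1 + j1·0.04) = 1 + j0.04 → |·| ≈ 1.0008, ∠ ≈ 2.29°
|G| = 80 · 1.0308 / (1.4142 · 1.0008) ≈ 58.265
Gain = 20 log₁₀(58.265) ≈ 35.31 dB
∠G = (14.04°) − (45.00° + 2.29°) = -33.25°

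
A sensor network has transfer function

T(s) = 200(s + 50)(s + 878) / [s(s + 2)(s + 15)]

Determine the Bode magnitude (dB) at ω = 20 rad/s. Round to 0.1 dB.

At s = jω = j20:
zero (s+50): 50 + j20 → |·| = √(50²+20²) = √2900 ≈ 53.852, ∠ = arctan(20/50) ≈ 21.80°
zero (s+878): 878 + j20 → |·| = √(878²+20²) = √771284 ≈ 878.23, ∠ = arctan(20/878) ≈ 1.30°
pole (s+2): 2 + j20 → |·| = √(2²+20²) = √404 ≈ 20.1, ∠ = arctan(20/2) ≈ 84.29°
pole (s+15): 15 + j20 → |·| = √(15²+20²) = √625 ≈ 25, ∠ = arctan(20/15) ≈ 53.13°
pole at origin: |s| = 20, ∠ = 90.00° (in denominator)
|T| = 200 · 47294 / 10050 ≈ 941.17
Gain = 20 log₁₀(941.17) ≈ 59.47 dB

59.5 dB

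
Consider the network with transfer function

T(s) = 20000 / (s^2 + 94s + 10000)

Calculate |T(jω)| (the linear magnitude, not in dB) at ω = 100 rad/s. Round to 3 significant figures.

At s = jω = j100:
quadratic: (j100)² + 94·j100 + 10000 = 0 + j9400 → |·| ≈ 9400, ∠ ≈ 90.00°
|T| = 20000 / 9400 ≈ 2.1277

2.13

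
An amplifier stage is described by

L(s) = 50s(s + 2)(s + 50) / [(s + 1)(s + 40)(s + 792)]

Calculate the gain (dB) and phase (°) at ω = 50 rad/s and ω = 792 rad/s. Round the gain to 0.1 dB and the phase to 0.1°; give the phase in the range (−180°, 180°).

ω = 50: 10.8 dB, 78.9°; ω = 792: 31.0 dB, 44.2°

At s = jω = j50:
zero (s+2): 2 + j50 → |·| = √(2²+50²) = √2504 ≈ 50.04, ∠ = arctan(50/2) ≈ 87.71°
zero (s+50): 50 + j50 → |·| = √(50²+50²) = √5000 ≈ 70.711, ∠ = arctan(50/50) ≈ 45.00°
zero at origin: s = j50 → |·| = 50, ∠ = 90.00°
pole (s+1): 1 + j50 → |·| = √(1²+50²) = √2501 ≈ 50.01, ∠ = arctan(50/1) ≈ 88.85°
pole (s+40): 40 + j50 → |·| = √(40²+50²) = √4100 ≈ 64.031, ∠ = arctan(50/40) ≈ 51.34°
pole (s+792): 792 + j50 → |·| = √(792²+50²) = √629764 ≈ 793.58, ∠ = arctan(50/792) ≈ 3.61°
|L| = 50 · 1.7692e+05 / 2.5412e+06 ≈ 3.481
Gain = 20 log₁₀(3.481) ≈ 10.83 dB
∠L = 222.71° − 143.80° = 78.91°

At s = jω = j792:
zero (s+2): 2 + j792 → |·| = √(2²+792²) = √627268 ≈ 792, ∠ = arctan(792/2) ≈ 89.86°
zero (s+50): 50 + j792 → |·| = √(50²+792²) = √629764 ≈ 793.58, ∠ = arctan(792/50) ≈ 86.39°
zero at origin: s = j792 → |·| = 792, ∠ = 90.00°
pole (s+1): 1 + j792 → |·| = √(1²+792²) = √627265 ≈ 792, ∠ = arctan(792/1) ≈ 89.93°
pole (s+40): 40 + j792 → |·| = √(40²+792²) = √628864 ≈ 793.01, ∠ = arctan(792/40) ≈ 87.11°
pole (s+792): 792 + j792 → |·| = √(792²+792²) = √1254528 ≈ 1120.1, ∠ = arctan(792/792) ≈ 45.00°
|L| = 50 · 4.9778e+08 / 7.0349e+08 ≈ 35.379
Gain = 20 log₁₀(35.379) ≈ 30.97 dB
∠L = 266.25° − 222.04° = 44.21°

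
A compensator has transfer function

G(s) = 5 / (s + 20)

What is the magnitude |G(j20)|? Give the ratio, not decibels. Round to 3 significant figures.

0.177

At s = jω = j20:
pole (s+20): 20 + j20 → |·| = √(20²+20²) = √800 ≈ 28.284, ∠ = arctan(20/20) ≈ 45.00°
|G| = 5 / 28.284 ≈ 0.17678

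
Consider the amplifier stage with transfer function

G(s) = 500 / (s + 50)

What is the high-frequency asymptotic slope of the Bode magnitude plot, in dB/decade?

-20 dB/decade

Each pole contributes −20 dB/decade at high frequency; each zero contributes +20 dB/decade.
Net: 0 zero(s) − 1 pole(s) → -20 dB/decade.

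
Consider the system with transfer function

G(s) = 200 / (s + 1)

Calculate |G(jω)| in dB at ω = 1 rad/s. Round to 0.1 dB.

Substitute s = j1:
Numerator: 200 = 200 + j0
Denominator: (j1) + 1 = 1 + j1
|N| = √(200² + 0²) ≈ 200, ∠N ≈ 0.00°
|D| = √(1² + 1²) ≈ 1.4142, ∠D ≈ 45.00°
|G| = 200 / 1.4142 ≈ 141.42
Gain = 20 log₁₀(141.42) ≈ 43.01 dB

43.0 dB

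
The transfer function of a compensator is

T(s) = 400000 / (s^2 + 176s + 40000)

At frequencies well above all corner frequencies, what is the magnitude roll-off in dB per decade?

Each pole contributes −20 dB/decade at high frequency; each zero contributes +20 dB/decade.
Net: 0 zero(s) − 2 pole(s) → -40 dB/decade.

-40 dB/decade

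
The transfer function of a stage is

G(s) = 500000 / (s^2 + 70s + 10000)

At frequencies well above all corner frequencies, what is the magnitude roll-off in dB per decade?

Each pole contributes −20 dB/decade at high frequency; each zero contributes +20 dB/decade.
Net: 0 zero(s) − 2 pole(s) → -40 dB/decade.

-40 dB/decade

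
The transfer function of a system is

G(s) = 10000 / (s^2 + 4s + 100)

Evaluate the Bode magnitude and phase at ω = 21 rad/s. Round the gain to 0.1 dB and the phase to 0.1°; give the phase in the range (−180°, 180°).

At s = jω = j21:
quadratic: (j21)² + 4·j21 + 100 = -341 + j84 → |·| ≈ 351.19, ∠ ≈ 166.16°
|G| = 10000 / 351.19 ≈ 28.475
Gain = 20 log₁₀(28.475) ≈ 29.09 dB
∠G = 0.00° − 166.16° = -166.16°

29.1 dB, -166.2°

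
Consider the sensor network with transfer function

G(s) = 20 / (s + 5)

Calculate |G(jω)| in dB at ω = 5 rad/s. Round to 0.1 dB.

9.0 dB

At s = jω = j5:
pole (s+5): 5 + j5 → |·| = √(5²+5²) = √50 ≈ 7.0711, ∠ = arctan(5/5) ≈ 45.00°
|G| = 20 / 7.0711 ≈ 2.8284
Gain = 20 log₁₀(2.8284) ≈ 9.03 dB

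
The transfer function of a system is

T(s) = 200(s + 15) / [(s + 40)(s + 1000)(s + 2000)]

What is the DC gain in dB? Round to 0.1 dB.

T(0) = 200·15 / (40·1000·2000) = 3.75e-05
20 log₁₀(3.75e-05) ≈ -88.52 dB

-88.5 dB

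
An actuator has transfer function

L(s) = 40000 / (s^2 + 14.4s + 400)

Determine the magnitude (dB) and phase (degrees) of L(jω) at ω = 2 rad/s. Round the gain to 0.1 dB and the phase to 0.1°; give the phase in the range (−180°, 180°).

40.1 dB, -4.2°

At s = jω = j2:
quadratic: (j2)² + 14.4·j2 + 400 = 396 + j28.8 → |·| ≈ 397.05, ∠ ≈ 4.16°
|L| = 40000 / 397.05 ≈ 100.74
Gain = 20 log₁₀(100.74) ≈ 40.06 dB
∠L = 0.00° − 4.16° = -4.16°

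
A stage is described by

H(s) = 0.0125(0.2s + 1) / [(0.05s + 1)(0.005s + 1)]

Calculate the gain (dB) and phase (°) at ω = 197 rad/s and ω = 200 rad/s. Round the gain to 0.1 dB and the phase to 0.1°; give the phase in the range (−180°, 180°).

At ω = 197 rad/s:
zero (1 + j197·0.2) = 1 + j39.4 → |·| ≈ 39.413, ∠ ≈ 88.55°
pole (1 + j197·0.05) = 1 + j9.85 → |·| ≈ 9.9006, ∠ ≈ 84.20°
pole (1 + j197·0.005) = 1 + j0.985 → |·| ≈ 1.4036, ∠ ≈ 44.57°
|H| = 0.0125 · 39.413 / (9.9006 · 1.4036) ≈ 0.035452
Gain = 20 log₁₀(0.035452) ≈ -29.01 dB
∠H = (88.55°) − (84.20° + 44.57°) = -40.22°

At ω = 200 rad/s:
zero (1 + j200·0.2) = 1 + j40 → |·| ≈ 40.012, ∠ ≈ 88.57°
pole (1 + j200·0.05) = 1 + j10 → |·| ≈ 10.05, ∠ ≈ 84.29°
pole (1 + j200·0.005) = 1 + j1 → |·| ≈ 1.4142, ∠ ≈ 45.00°
|H| = 0.0125 · 40.012 / (10.05 · 1.4142) ≈ 0.03519
Gain = 20 log₁₀(0.03519) ≈ -29.07 dB
∠H = (88.57°) − (84.29° + 45.00°) = -40.72°

ω = 197: -29.0 dB, -40.2°; ω = 200: -29.1 dB, -40.7°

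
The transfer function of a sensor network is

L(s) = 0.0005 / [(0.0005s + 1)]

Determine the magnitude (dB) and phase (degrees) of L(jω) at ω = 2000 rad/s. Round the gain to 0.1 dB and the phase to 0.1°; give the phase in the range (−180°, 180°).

At ω = 2000 rad/s:
pole (1 + j2000·0.0005) = 1 + j1 → |·| ≈ 1.4142, ∠ ≈ 45.00°
|L| = 0.0005 · 1 / (1.4142) ≈ 0.00035356
Gain = 20 log₁₀(0.00035356) ≈ -69.03 dB
∠L = (0°) − (45.00°) = -45.00°

-69.0 dB, -45.0°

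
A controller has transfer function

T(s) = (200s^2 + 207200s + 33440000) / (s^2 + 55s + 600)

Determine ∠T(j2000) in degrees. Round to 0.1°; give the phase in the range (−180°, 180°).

-26.8°

Substitute s = j2000:
Numerator: 200(j2000)^2 + 207200(j2000) + 33440000 = -766560000 + j414400000
Denominator: (j2000)^2 + 55(j2000) + 600 = -3999400 + j110000
|N| = √(766560000² + 414400000²) ≈ 8.714e+08, ∠N ≈ 151.60°
|D| = √(3999400² + 110000²) ≈ 4.0009e+06, ∠D ≈ 178.42°
∠T = 151.60° − 178.42° = -26.82°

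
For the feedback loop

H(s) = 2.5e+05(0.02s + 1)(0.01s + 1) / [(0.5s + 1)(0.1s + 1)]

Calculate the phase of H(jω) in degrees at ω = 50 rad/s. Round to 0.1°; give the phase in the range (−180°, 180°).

At ω = 50 rad/s:
zero (1 + j50·0.02) = 1 + j1 → |·| ≈ 1.4142, ∠ ≈ 45.00°
zero (1 + j50·0.01) = 1 + j0.5 → |·| ≈ 1.118, ∠ ≈ 26.57°
pole (1 + j50·0.5) = 1 + j25 → |·| ≈ 25.02, ∠ ≈ 87.71°
pole (1 + j50·0.1) = 1 + j5 → |·| ≈ 5.099, ∠ ≈ 78.69°
∠H = (45.00° + 26.57°) − (87.71° + 78.69°) = -94.83°

-94.8°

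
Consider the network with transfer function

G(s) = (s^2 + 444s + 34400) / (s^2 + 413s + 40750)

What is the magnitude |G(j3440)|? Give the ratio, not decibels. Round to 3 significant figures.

1.00

Substitute s = j3440:
Numerator: (j3440)^2 + 444(j3440) + 34400 = -11799200 + j1527360
Denominator: (j3440)^2 + 413(j3440) + 40750 = -11792850 + j1420720
|N| = √(11799200² + 1527360²) ≈ 1.1898e+07, ∠N ≈ 172.62°
|D| = √(11792850² + 1420720²) ≈ 1.1878e+07, ∠D ≈ 173.13°
|G| = 1.1898e+07 / 1.1878e+07 ≈ 1.0017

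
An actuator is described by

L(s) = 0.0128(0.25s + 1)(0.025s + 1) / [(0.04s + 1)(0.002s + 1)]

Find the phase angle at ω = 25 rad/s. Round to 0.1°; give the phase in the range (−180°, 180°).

At ω = 25 rad/s:
zero (1 + j25·0.25) = 1 + j6.25 → |·| ≈ 6.3295, ∠ ≈ 80.91°
zero (1 + j25·0.025) = 1 + j0.625 → |·| ≈ 1.1792, ∠ ≈ 32.01°
pole (1 + j25·0.04) = 1 + j1 → |·| ≈ 1.4142, ∠ ≈ 45.00°
pole (1 + j25·0.002) = 1 + j0.05 → |·| ≈ 1.0012, ∠ ≈ 2.86°
∠L = (80.91° + 32.01°) − (45.00° + 2.86°) = 65.06°

65.1°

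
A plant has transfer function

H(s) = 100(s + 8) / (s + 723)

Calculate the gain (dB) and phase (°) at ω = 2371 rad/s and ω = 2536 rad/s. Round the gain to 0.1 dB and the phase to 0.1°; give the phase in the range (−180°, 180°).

ω = 2371: 39.6 dB, 16.8°; ω = 2536: 39.7 dB, 15.7°

At s = jω = j2371:
zero (s+8): 8 + j2371 → |·| = √(8²+2371²) = √5621705 ≈ 2371, ∠ = arctan(2371/8) ≈ 89.81°
pole (s+723): 723 + j2371 → |·| = √(723²+2371²) = √6144370 ≈ 2478.8, ∠ = arctan(2371/723) ≈ 73.04°
|H| = 100 · 2371 / 2478.8 ≈ 95.651
Gain = 20 log₁₀(95.651) ≈ 39.61 dB
∠H = 89.81° − 73.04° = 16.77°

At s = jω = j2536:
zero (s+8): 8 + j2536 → |·| = √(8²+2536²) = √6431360 ≈ 2536, ∠ = arctan(2536/8) ≈ 89.82°
pole (s+723): 723 + j2536 → |·| = √(723²+2536²) = √6954025 ≈ 2637, ∠ = arctan(2536/723) ≈ 74.09°
|H| = 100 · 2536 / 2637 ≈ 96.17
Gain = 20 log₁₀(96.17) ≈ 39.66 dB
∠H = 89.82° − 74.09° = 15.73°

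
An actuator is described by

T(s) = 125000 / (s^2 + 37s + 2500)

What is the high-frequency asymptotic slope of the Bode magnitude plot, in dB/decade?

Each pole contributes −20 dB/decade at high frequency; each zero contributes +20 dB/decade.
Net: 0 zero(s) − 2 pole(s) → -40 dB/decade.

-40 dB/decade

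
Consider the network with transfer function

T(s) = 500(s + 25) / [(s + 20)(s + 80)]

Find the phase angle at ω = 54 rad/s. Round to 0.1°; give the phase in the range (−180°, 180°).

At s = jω = j54:
zero (s+25): 25 + j54 → |·| = √(25²+54²) = √3541 ≈ 59.506, ∠ = arctan(54/25) ≈ 65.16°
pole (s+20): 20 + j54 → |·| = √(20²+54²) = √3316 ≈ 57.585, ∠ = arctan(54/20) ≈ 69.68°
pole (s+80): 80 + j54 → |·| = √(80²+54²) = √9316 ≈ 96.519, ∠ = arctan(54/80) ≈ 34.02°
∠T = 65.16° − 103.70° = -38.54°

-38.5°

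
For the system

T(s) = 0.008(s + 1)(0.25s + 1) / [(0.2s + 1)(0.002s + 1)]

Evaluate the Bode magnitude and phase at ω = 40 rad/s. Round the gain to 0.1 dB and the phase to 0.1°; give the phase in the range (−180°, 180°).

-8.0 dB, 85.4°

At ω = 40 rad/s:
zero (1 + j40·1) = 1 + j40 → |·| ≈ 40.012, ∠ ≈ 88.57°
zero (1 + j40·0.25) = 1 + j10 → |·| ≈ 10.05, ∠ ≈ 84.29°
pole (1 + j40·0.2) = 1 + j8 → |·| ≈ 8.0623, ∠ ≈ 82.87°
pole (1 + j40·0.002) = 1 + j0.08 → |·| ≈ 1.0032, ∠ ≈ 4.57°
|T| = 0.008 · 40.012 · 10.05 / (8.0623 · 1.0032) ≈ 0.39774
Gain = 20 log₁₀(0.39774) ≈ -8.01 dB
∠T = (88.57° + 84.29°) − (82.87° + 4.57°) = 85.42°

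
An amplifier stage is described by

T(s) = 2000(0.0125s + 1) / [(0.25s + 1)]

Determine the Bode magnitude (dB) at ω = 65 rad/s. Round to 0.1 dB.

44.0 dB

At ω = 65 rad/s:
zero (1 + j65·0.0125) = 1 + j0.8125 → |·| ≈ 1.2885, ∠ ≈ 39.09°
pole (1 + j65·0.25) = 1 + j16.25 → |·| ≈ 16.281, ∠ ≈ 86.48°
|T| = 2000 · 1.2885 / (16.281) ≈ 158.28
Gain = 20 log₁₀(158.28) ≈ 43.99 dB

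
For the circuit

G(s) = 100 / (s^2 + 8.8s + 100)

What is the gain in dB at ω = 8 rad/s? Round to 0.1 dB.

At s = jω = j8:
quadratic: (j8)² + 8.8·j8 + 100 = 36 + j70.4 → |·| ≈ 79.071, ∠ ≈ 62.92°
|G| = 100 / 79.071 ≈ 1.2647
Gain = 20 log₁₀(1.2647) ≈ 2.04 dB

2.0 dB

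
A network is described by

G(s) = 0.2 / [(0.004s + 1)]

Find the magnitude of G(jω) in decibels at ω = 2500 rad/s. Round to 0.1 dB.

-34.0 dB

At ω = 2500 rad/s:
pole (1 + j2500·0.004) = 1 + j10 → |·| ≈ 10.05, ∠ ≈ 84.29°
|G| = 0.2 · 1 / (10.05) ≈ 0.0199
Gain = 20 log₁₀(0.0199) ≈ -34.02 dB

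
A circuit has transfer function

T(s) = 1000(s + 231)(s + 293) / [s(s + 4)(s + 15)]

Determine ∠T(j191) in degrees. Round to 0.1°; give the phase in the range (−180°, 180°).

168.4°

At s = jω = j191:
zero (s+231): 231 + j191 → |·| = √(231²+191²) = √89842 ≈ 299.74, ∠ = arctan(191/231) ≈ 39.59°
zero (s+293): 293 + j191 → |·| = √(293²+191²) = √122330 ≈ 349.76, ∠ = arctan(191/293) ≈ 33.10°
pole (s+4): 4 + j191 → |·| = √(4²+191²) = √36497 ≈ 191.04, ∠ = arctan(191/4) ≈ 88.80°
pole (s+15): 15 + j191 → |·| = √(15²+191²) = √36706 ≈ 191.59, ∠ = arctan(191/15) ≈ 85.51°
pole at origin: |s| = 191, ∠ = 90.00° (in denominator)
∠T = 72.69° − 264.31° = -191.62° ≡ 168.38° (principal value)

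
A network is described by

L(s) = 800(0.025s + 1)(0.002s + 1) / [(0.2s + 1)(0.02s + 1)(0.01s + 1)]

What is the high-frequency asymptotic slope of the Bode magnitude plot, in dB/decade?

Each pole contributes −20 dB/decade at high frequency; each zero contributes +20 dB/decade.
Net: 2 zero(s) − 3 pole(s) → -20 dB/decade.

-20 dB/decade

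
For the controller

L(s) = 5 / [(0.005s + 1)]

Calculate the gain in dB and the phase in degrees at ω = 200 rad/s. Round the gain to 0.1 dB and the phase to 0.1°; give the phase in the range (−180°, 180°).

At ω = 200 rad/s:
pole (1 + j200·0.005) = 1 + j1 → |·| ≈ 1.4142, ∠ ≈ 45.00°
|L| = 5 · 1 / (1.4142) ≈ 3.5356
Gain = 20 log₁₀(3.5356) ≈ 10.97 dB
∠L = (0°) − (45.00°) = -45.00°

11.0 dB, -45.0°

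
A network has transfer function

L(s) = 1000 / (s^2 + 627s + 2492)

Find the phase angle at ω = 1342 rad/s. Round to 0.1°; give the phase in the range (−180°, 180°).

Substitute s = j1342:
Numerator: 1000 = 1000 + j0
Denominator: (j1342)^2 + 627(j1342) + 2492 = -1798472 + j841434
|N| = √(1000² + 0²) ≈ 1000, ∠N ≈ 0.00°
|D| = √(1798472² + 841434²) ≈ 1.9856e+06, ∠D ≈ 154.93°
∠L = 0.00° − 154.93° = -154.93°

-154.9°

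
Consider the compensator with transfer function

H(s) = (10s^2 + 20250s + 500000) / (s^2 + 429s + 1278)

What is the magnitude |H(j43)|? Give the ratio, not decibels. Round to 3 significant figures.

53.9

Substitute s = j43:
Numerator: 10(j43)^2 + 20250(j43) + 500000 = 481510 + j870750
Denominator: (j43)^2 + 429(j43) + 1278 = -571 + j18447
|N| = √(481510² + 870750²) ≈ 9.9502e+05, ∠N ≈ 61.06°
|D| = √(571² + 18447²) ≈ 18456, ∠D ≈ 91.77°
|H| = 9.9502e+05 / 18456 ≈ 53.913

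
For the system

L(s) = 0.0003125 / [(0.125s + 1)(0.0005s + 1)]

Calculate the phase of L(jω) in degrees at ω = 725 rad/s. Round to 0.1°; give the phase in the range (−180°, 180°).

At ω = 725 rad/s:
pole (1 + j725·0.125) = 1 + j90.625 → |·| ≈ 90.631, ∠ ≈ 89.37°
pole (1 + j725·0.0005) = 1 + j0.3625 → |·| ≈ 1.0637, ∠ ≈ 19.93°
∠L = (0°) − (89.37° + 19.93°) = -109.30°

-109.3°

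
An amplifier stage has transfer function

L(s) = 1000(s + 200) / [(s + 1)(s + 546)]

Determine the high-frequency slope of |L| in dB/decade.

Each pole contributes −20 dB/decade at high frequency; each zero contributes +20 dB/decade.
Net: 1 zero(s) − 2 pole(s) → -20 dB/decade.

-20 dB/decade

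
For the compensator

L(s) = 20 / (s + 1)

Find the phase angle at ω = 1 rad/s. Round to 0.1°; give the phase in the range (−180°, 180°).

At s = jω = j1:
pole (s+1): 1 + j1 → |·| = √(1²+1²) = √2 ≈ 1.4142, ∠ = arctan(1/1) ≈ 45.00°
∠L = 0.00° − 45.00° = -45.00°

-45.0°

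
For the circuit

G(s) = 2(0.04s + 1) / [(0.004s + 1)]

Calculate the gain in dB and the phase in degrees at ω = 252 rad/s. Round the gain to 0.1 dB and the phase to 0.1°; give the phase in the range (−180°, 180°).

At ω = 252 rad/s:
zero (1 + j252·0.04) = 1 + j10.08 → |·| ≈ 10.129, ∠ ≈ 84.33°
pole (1 + j252·0.004) = 1 + j1.008 → |·| ≈ 1.4199, ∠ ≈ 45.23°
|G| = 2 · 10.129 / (1.4199) ≈ 14.267
Gain = 20 log₁₀(14.267) ≈ 23.09 dB
∠G = (84.33°) − (45.23°) = 39.10°

23.1 dB, 39.1°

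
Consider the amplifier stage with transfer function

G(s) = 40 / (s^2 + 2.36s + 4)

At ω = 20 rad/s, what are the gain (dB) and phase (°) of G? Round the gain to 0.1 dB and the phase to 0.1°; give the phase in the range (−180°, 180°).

-20.0 dB, -173.2°

At s = jω = j20:
quadratic: (j20)² + 2.36·j20 + 4 = -396 + j47.2 → |·| ≈ 398.8, ∠ ≈ 173.20°
|G| = 40 / 398.8 ≈ 0.1003
Gain = 20 log₁₀(0.1003) ≈ -19.97 dB
∠G = 0.00° − 173.20° = -173.20°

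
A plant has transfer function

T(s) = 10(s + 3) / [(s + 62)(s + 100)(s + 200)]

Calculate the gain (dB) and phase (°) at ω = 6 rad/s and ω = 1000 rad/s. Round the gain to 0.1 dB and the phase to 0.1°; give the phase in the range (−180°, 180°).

ω = 6: -85.4 dB, 52.8°; ω = 1000: -100.2 dB, -159.6°

At s = jω = j6:
zero (s+3): 3 + j6 → |·| = √(3²+6²) = √45 ≈ 6.7082, ∠ = arctan(6/3) ≈ 63.43°
pole (s+62): 62 + j6 → |·| = √(62²+6²) = √3880 ≈ 62.29, ∠ = arctan(6/62) ≈ 5.53°
pole (s+100): 100 + j6 → |·| = √(100²+6²) = √10036 ≈ 100.18, ∠ = arctan(6/100) ≈ 3.43°
pole (s+200): 200 + j6 → |·| = √(200²+6²) = √40036 ≈ 200.09, ∠ = arctan(6/200) ≈ 1.72°
|T| = 10 · 6.7082 / 1.2486e+06 ≈ 5.3726e-05
Gain = 20 log₁₀(5.3726e-05) ≈ -85.40 dB
∠T = 63.43° − 10.68° = 52.75°

At s = jω = j1000:
zero (s+3): 3 + j1000 → |·| = √(3²+1000²) = √1000009 ≈ 1000, ∠ = arctan(1000/3) ≈ 89.83°
pole (s+62): 62 + j1000 → |·| = √(62²+1000²) = √1003844 ≈ 1001.9, ∠ = arctan(1000/62) ≈ 86.45°
pole (s+100): 100 + j1000 → |·| = √(100²+1000²) = √1010000 ≈ 1005, ∠ = arctan(1000/100) ≈ 84.29°
pole (s+200): 200 + j1000 → |·| = √(200²+1000²) = √1040000 ≈ 1019.8, ∠ = arctan(1000/200) ≈ 78.69°
|T| = 10 · 1000 / 1.0268e+09 ≈ 9.739e-06
Gain = 20 log₁₀(9.739e-06) ≈ -100.23 dB
∠T = 89.83° − 249.43° = -159.60°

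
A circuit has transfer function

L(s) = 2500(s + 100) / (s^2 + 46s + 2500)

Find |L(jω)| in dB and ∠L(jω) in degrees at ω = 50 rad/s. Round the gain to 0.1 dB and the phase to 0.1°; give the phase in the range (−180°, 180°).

At s = jω = j50:
zero (s+100): 100 + j50 → |·| = √(100²+50²) = √12500 ≈ 111.8, ∠ = arctan(50/100) ≈ 26.57°
quadratic: (j50)² + 46·j50 + 2500 = 0 + j2300 → |·| ≈ 2300, ∠ ≈ 90.00°
|L| = 2500 · 111.8 / 2300 ≈ 121.52
Gain = 20 log₁₀(121.52) ≈ 41.69 dB
∠L = 26.57° − 90.00° = -63.43°

41.7 dB, -63.4°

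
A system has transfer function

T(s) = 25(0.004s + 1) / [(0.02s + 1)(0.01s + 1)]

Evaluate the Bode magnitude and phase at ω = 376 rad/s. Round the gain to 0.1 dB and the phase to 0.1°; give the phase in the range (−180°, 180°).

3.7 dB, -101.2°

At ω = 376 rad/s:
zero (1 + j376·0.004) = 1 + j1.504 → |·| ≈ 1.8061, ∠ ≈ 56.38°
pole (1 + j376·0.02) = 1 + j7.52 → |·| ≈ 7.5862, ∠ ≈ 82.43°
pole (1 + j376·0.01) = 1 + j3.76 → |·| ≈ 3.8907, ∠ ≈ 75.11°
|T| = 25 · 1.8061 / (7.5862 · 3.8907) ≈ 1.5298
Gain = 20 log₁₀(1.5298) ≈ 3.69 dB
∠T = (56.38°) − (82.43° + 75.11°) = -101.16°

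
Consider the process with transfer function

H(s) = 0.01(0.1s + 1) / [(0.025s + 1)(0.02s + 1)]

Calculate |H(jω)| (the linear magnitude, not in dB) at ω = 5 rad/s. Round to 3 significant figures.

0.0110

At ω = 5 rad/s:
zero (1 + j5·0.1) = 1 + j0.5 → |·| ≈ 1.118, ∠ ≈ 26.57°
pole (1 + j5·0.025) = 1 + j0.125 → |·| ≈ 1.0078, ∠ ≈ 7.13°
pole (1 + j5·0.02) = 1 + j0.1 → |·| ≈ 1.005, ∠ ≈ 5.71°
|H| = 0.01 · 1.118 / (1.0078 · 1.005) ≈ 0.011038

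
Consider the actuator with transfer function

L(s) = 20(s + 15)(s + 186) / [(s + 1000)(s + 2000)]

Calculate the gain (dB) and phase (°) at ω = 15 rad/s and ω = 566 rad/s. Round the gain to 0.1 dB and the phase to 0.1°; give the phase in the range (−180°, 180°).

At s = jω = j15:
zero (s+15): 15 + j15 → |·| = √(15²+15²) = √450 ≈ 21.213, ∠ = arctan(15/15) ≈ 45.00°
zero (s+186): 186 + j15 → |·| = √(186²+15²) = √34821 ≈ 186.6, ∠ = arctan(15/186) ≈ 4.61°
pole (s+1000): 1000 + j15 → |·| = √(1000²+15²) = √1000225 ≈ 1000.1, ∠ = arctan(15/1000) ≈ 0.86°
pole (s+2000): 2000 + j15 → |·| = √(2000²+15²) = √4000225 ≈ 2000.1, ∠ = arctan(15/2000) ≈ 0.43°
|L| = 20 · 3958.3 / 2.0003e+06 ≈ 0.039577
Gain = 20 log₁₀(0.039577) ≈ -28.05 dB
∠L = 49.61° − 1.29° = 48.32°

At s = jω = j566:
zero (s+15): 15 + j566 → |·| = √(15²+566²) = √320581 ≈ 566.2, ∠ = arctan(566/15) ≈ 88.48°
zero (s+186): 186 + j566 → |·| = √(186²+566²) = √354952 ≈ 595.78, ∠ = arctan(566/186) ≈ 71.81°
pole (s+1000): 1000 + j566 → |·| = √(1000²+566²) = √1320356 ≈ 1149.1, ∠ = arctan(566/1000) ≈ 29.51°
pole (s+2000): 2000 + j566 → |·| = √(2000²+566²) = √4320356 ≈ 2078.5, ∠ = arctan(566/2000) ≈ 15.80°
|L| = 20 · 3.3733e+05 / 2.3884e+06 ≈ 2.8247
Gain = 20 log₁₀(2.8247) ≈ 9.02 dB
∠L = 160.29° − 45.31° = 114.98°

ω = 15: -28.1 dB, 48.3°; ω = 566: 9.0 dB, 115.0°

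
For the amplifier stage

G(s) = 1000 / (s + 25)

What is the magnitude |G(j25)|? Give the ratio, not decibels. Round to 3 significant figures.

At s = jω = j25:
pole (s+25): 25 + j25 → |·| = √(25²+25²) = √1250 ≈ 35.355, ∠ = arctan(25/25) ≈ 45.00°
|G| = 1000 / 35.355 ≈ 28.285

28.3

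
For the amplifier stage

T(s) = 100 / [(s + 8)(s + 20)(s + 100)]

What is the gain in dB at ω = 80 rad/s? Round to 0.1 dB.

At s = jω = j80:
pole (s+8): 8 + j80 → |·| = √(8²+80²) = √6464 ≈ 80.399, ∠ = arctan(80/8) ≈ 84.29°
pole (s+20): 20 + j80 → |·| = √(20²+80²) = √6800 ≈ 82.462, ∠ = arctan(80/20) ≈ 75.96°
pole (s+100): 100 + j80 → |·| = √(100²+80²) = √16400 ≈ 128.06, ∠ = arctan(80/100) ≈ 38.66°
|T| = 100 / 8.4902e+05 ≈ 0.00011778
Gain = 20 log₁₀(0.00011778) ≈ -78.58 dB

-78.6 dB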